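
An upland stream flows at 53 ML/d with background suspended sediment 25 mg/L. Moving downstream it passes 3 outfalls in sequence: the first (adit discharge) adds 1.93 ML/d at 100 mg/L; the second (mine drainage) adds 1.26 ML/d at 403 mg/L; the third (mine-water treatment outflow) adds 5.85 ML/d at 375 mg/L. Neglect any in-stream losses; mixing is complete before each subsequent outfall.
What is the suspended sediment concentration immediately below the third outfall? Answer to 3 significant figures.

After outfall 1: Q = 53.00 + 1.930 = 54.93 ML/d; C = (53.00·25.00 + 1.930·100.0)/54.93 = 27.64 mg/L.
After outfall 2: Q = 54.93 + 1.260 = 56.19 ML/d; C = (54.93·27.64 + 1.260·403.0)/56.19 = 36.05 mg/L.
After outfall 3: Q = 56.19 + 5.850 = 62.04 ML/d; C = (56.19·36.05 + 5.850·375.0)/62.04 = 68.01 mg/L.

68.0 mg/L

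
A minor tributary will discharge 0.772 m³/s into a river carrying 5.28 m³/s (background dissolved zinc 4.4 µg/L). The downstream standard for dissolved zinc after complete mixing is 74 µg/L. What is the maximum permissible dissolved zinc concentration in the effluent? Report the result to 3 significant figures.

550 µg/L

At the limit, (Qr·Cr + Qe·Cₑ)/(Qr + Qe) = 74:
Cₑ = (6.052·74 − 5.280·4.400) / 0.7720 = 550.0 µg/L.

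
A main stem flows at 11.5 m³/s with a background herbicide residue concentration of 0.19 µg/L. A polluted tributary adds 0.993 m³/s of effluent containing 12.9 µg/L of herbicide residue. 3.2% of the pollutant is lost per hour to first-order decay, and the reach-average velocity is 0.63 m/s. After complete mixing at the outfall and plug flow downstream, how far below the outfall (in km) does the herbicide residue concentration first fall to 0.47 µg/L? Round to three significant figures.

Flow-weighted average: C = (11.50·0.1900 + 0.9930·12.90) / 12.49 = 14.99/12.49 = 1.200 µg/L.
3.2%/h lost → k = −ln(1 − 0.032) = 0.03252 h⁻¹.
Set 1.200·exp(−k·t) = 0.47 → t = ln(1.200/0.47)/k = 103800 s = 28.83 h.
Distance = v·t = 0.63·103800 = 65380 m = 65.38 km.

65.4 km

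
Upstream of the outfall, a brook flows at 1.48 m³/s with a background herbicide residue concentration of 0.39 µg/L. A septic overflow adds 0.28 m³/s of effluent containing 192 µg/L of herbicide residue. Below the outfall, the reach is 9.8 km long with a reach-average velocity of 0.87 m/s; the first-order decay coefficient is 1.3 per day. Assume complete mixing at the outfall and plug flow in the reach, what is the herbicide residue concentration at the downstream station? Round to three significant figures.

After mixing, C = (1.480·0.3900 + 0.2800·192.0) / 1.760 = 54.34/1.760 = 30.87 µg/L.
Travel time t = 9.8·1000 / 0.87 = 11260 s = 3.129 h.
First-order decay: C = 30.87·exp(−k·t) = 30.87·0.8441 = 26.06 µg/L.

26.1 µg/L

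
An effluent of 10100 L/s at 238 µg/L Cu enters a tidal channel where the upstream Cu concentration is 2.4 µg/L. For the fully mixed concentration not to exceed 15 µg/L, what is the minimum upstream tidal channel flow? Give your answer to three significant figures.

Set C_mix = 15: (Q·2.400 + 10100·238.0) / (Q + 10100) = 15
→ Q = 10100·(238.0 − 15)/(15 − 2.400) = 178800 L/s.

179000 L/s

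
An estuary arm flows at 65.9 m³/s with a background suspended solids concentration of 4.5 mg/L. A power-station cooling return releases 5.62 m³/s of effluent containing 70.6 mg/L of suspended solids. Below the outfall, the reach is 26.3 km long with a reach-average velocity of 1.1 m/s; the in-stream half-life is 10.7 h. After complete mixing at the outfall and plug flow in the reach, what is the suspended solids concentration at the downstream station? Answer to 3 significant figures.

Flow-weighted average: C = (65.90·4.500 + 5.620·70.60) / 71.52 = 693.3/71.52 = 9.694 mg/L.
Travel time t = 26.3·1000 / 1.1 = 23910 s = 6.641 h.
Half-life 10.7 h → k = ln 2 / 10.7 = 0.06478 h⁻¹ = 1.555 d⁻¹.
Decay over the reach: 9.694·exp(−kt) = 9.694·0.6504 = 6.305 mg/L.

6.30 mg/L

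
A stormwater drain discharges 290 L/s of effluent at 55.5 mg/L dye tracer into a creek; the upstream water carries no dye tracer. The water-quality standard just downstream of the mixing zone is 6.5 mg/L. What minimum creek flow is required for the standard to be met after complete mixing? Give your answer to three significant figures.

Set C_mix = 6.5: (Q·0 + 290.0·55.50) / (Q + 290.0) = 6.5
→ Q = 290.0·(55.50 − 6.5)/(6.5 − 0) = 2186 L/s.

2190 L/s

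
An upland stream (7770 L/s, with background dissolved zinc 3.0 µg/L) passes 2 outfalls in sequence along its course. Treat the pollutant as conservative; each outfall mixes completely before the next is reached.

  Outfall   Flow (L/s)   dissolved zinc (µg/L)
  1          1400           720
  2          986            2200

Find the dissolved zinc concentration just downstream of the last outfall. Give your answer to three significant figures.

Below outfall 1: Q → 9170 L/s, C = (7770·3.000 + 1400·720.0)/9170 = 112.5 µg/L.
Below outfall 2: Q → 10160 L/s, C = (9170·112.5 + 986.0·2200)/10160 = 315.1 µg/L.

315 µg/L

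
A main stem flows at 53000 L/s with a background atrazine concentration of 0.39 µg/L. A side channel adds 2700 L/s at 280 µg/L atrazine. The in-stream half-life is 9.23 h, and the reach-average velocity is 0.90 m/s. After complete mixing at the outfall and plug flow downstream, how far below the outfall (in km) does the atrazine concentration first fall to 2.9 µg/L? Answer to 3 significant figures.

Mixed concentration C = ΣQC/ΣQ = (53000·0.3900 + 2700·280.0) / 55700 = 776700/55700 = 13.94 µg/L.
Half-life 9.23 h → k = ln 2 / 9.23 = 0.07510 h⁻¹ = 1.802 d⁻¹.
Set 13.94·exp(−k·t) = 2.9 → t = ln(13.94/2.9)/k = 75280 s = 20.91 h.
Distance = v·t = 0.90·75280 = 67750 m = 67.75 km.

67.8 km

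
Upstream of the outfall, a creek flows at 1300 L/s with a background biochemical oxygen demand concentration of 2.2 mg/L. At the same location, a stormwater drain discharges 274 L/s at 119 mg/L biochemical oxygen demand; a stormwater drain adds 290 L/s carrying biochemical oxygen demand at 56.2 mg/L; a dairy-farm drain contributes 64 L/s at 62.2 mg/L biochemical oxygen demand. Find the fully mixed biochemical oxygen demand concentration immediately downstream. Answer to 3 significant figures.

28.9 mg/L

Flow-weighted average: C = (1300·2.200 + 274.0·119.0 + 290.0·56.20 + 64.00·62.20) / 1928 = 55740/1928 = 28.91 mg/L.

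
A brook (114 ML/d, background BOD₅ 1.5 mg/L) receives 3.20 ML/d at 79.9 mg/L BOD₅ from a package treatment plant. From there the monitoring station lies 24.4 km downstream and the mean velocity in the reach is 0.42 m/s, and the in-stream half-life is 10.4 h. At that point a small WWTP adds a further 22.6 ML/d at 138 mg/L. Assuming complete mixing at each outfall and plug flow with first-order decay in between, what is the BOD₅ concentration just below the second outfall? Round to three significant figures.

23.4 mg/L

After mixing, C = (114.0·1.500 + 3.200·79.90) / 117.2 = 426.7/117.2 = 3.641 mg/L; combined flow 117.2 ML/d.
Travel time t = 24.4·1000 / 0.42 = 58100 s = 16.14 h.
Half-life 10.4 h → k = ln 2 / 10.4 = 0.06665 h⁻¹ = 1.600 d⁻¹.
Decay over the reach: 3.641·exp(−kt) = 3.641·0.3411 = 1.242 mg/L.
Second outfall: C = (117.2·1.242 + 22.60·138.0)/139.8 = 23.35 mg/L.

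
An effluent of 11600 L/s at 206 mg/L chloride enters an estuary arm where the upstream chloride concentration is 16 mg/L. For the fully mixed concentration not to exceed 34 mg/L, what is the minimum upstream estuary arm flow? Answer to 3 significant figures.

111000 L/s

Set C_mix = 34: (Q·16.00 + 11600·206.0) / (Q + 11600) = 34
→ Q = 11600·(206.0 − 34)/(34 − 16.00) = 110800 L/s.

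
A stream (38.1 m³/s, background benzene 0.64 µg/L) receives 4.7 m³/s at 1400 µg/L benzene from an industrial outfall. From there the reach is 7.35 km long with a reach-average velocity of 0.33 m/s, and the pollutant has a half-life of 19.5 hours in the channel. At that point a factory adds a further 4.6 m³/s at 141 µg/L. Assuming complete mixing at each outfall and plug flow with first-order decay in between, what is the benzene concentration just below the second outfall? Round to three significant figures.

126 µg/L

Mixed concentration C = ΣQC/ΣQ = (38.10·0.6400 + 4.700·1400) / 42.80 = 6604/42.80 = 154.3 µg/L; combined flow 42.80 m³/s.
Travel time t = 7.35·1000 / 0.33 = 22270 s = 6.187 h.
Half-life 19.5 h → k = ln 2 / 19.5 = 0.03555 h⁻¹ = 0.8531 d⁻¹.
Decay over the reach: 154.3·exp(−kt) = 154.3·0.8026 = 123.8 µg/L.
At the second outfall, C = (42.80·123.8 + 4.600·141.0) / (42.80 + 4.600) = 125.5 µg/L.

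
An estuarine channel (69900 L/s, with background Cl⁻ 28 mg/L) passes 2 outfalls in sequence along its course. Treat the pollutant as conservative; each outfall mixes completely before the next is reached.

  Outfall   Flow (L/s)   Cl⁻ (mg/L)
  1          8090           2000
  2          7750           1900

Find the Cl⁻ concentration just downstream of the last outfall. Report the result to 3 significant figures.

383 mg/L

After outfall 1: Q = 69900 + 8090 = 77990 L/s; C = (69900·28.00 + 8090·2000)/77990 = 232.6 mg/L.
After outfall 2: Q = 77990 + 7750 = 85740 L/s; C = (77990·232.6 + 7750·1900)/85740 = 383.3 mg/L.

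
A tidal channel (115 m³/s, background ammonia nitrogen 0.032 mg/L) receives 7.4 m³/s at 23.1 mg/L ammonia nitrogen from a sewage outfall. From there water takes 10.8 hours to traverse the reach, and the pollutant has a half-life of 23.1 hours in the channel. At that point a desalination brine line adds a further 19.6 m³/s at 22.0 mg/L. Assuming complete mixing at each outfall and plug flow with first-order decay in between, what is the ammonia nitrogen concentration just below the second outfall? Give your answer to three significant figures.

3.93 mg/L

Flow-weighted average: C = (115.0·0.03200 + 7.400·23.10) / 122.4 = 174.6/122.4 = 1.427 mg/L; combined flow 122.4 m³/s.
Half-life 23.1 h → k = ln 2 / 23.1 = 0.03001 h⁻¹ = 0.7202 d⁻¹.
Decay over the reach: 1.427·exp(−kt) = 1.427·0.7232 = 1.032 mg/L.
At the second outfall, C = (122.4·1.032 + 19.60·22.00) / (122.4 + 19.60) = 3.926 mg/L.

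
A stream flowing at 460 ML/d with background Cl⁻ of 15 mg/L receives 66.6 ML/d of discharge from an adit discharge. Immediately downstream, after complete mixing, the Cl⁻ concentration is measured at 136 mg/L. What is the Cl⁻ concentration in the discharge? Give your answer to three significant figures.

972 mg/L

Mass balance: 460.0·15.00 + 66.60·Cₑ = 526.6·136.0
→ Cₑ = (526.6·136.0 − 460.0·15.00) / 66.60 = 971.7 mg/L.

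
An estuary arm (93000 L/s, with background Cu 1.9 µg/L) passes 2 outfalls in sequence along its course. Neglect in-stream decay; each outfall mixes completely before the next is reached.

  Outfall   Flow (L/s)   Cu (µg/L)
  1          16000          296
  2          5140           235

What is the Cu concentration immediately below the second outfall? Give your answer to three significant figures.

53.6 µg/L

Outfall 1: combined Q = 109000 L/s; C = (93000·1.900 + 16000·296.0)/109000 = 45.07 µg/L.
Outfall 2: combined Q = 114100 L/s; C = (109000·45.07 + 5140·235.0)/114100 = 53.62 µg/L.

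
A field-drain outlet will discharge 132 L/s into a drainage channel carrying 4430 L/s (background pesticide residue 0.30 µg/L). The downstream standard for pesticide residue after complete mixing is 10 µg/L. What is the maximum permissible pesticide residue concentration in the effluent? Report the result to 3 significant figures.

At the limit, (Qr·Cr + Qe·Cₑ)/(Qr + Qe) = 10:
Cₑ = (4562·10 − 4430·0.3000) / 132.0 = 335.5 µg/L.

336 µg/L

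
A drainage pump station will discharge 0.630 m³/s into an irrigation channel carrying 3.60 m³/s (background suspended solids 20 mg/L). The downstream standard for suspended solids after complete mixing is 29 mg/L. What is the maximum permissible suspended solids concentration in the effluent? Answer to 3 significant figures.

At the limit, (Qr·Cr + Qe·Cₑ)/(Qr + Qe) = 29:
Cₑ = (4.230·29 − 3.600·20.00) / 0.6300 = 80.43 mg/L.

80.4 mg/L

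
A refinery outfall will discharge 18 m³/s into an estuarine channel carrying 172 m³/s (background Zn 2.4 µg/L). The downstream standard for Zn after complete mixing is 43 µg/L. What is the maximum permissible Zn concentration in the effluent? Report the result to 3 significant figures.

At the limit, (Qr·Cr + Qe·Cₑ)/(Qr + Qe) = 43:
Cₑ = (190.0·43 − 172.0·2.400) / 18.00 = 431.0 µg/L.

431 µg/L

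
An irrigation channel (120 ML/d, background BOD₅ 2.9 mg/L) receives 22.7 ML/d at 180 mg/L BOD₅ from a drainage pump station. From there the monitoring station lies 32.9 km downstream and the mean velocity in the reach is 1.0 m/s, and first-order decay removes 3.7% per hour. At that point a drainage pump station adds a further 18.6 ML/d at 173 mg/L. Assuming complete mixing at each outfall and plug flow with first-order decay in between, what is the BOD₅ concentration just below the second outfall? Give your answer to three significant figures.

After mixing, C = (120.0·2.900 + 22.70·180.0) / 142.7 = 4434/142.7 = 31.07 mg/L; combined flow 142.7 ML/d.
Travel time t = 32.9·1000 / 1.0 = 32900 s = 9.139 h.
3.7%/h lost → k = −ln(1 − 0.037) = 0.03770 h⁻¹.
Decay over the reach: 31.07·exp(−kt) = 31.07·0.7085 = 22.02 mg/L.
Second outfall: C = (142.7·22.02 + 18.60·173.0)/161.3 = 39.43 mg/L.

39.4 mg/L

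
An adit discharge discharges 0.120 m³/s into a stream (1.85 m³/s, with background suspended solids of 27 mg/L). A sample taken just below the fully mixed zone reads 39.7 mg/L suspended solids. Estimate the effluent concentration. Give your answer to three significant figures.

Mass balance: 1.850·27.00 + 0.1200·Cₑ = 1.970·39.70
→ Cₑ = (1.970·39.70 − 1.850·27.00) / 0.1200 = 235.5 mg/L.

235 mg/L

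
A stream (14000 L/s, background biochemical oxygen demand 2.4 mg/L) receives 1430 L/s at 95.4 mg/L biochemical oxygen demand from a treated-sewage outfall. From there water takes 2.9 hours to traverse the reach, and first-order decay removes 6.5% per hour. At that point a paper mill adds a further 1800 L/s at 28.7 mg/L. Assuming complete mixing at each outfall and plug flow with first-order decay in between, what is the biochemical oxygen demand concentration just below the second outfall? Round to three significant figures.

Flow-weighted average: C = (14000·2.400 + 1430·95.40) / 15430 = 170000/15430 = 11.02 mg/L; combined flow 15430 L/s.
6.5%/h lost → k = −ln(1 − 0.065) = 0.06721 h⁻¹.
Decay over the reach: 11.02·exp(−kt) = 11.02·0.8229 = 9.068 mg/L.
Second outfall: C = (15430·9.068 + 1800·28.70)/17230 = 11.12 mg/L.

11.1 mg/L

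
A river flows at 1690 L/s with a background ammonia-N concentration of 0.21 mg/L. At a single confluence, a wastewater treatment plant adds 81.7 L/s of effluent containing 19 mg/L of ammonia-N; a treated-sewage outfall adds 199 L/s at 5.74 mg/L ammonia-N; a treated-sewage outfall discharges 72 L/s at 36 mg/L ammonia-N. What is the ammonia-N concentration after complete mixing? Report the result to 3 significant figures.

Mixed concentration C = ΣQC/ΣQ = (1690·0.2100 + 81.70·19.00 + 199.0·5.740 + 72.00·36.00) / 2043 = 5641/2043 = 2.762 mg/L.

2.76 mg/L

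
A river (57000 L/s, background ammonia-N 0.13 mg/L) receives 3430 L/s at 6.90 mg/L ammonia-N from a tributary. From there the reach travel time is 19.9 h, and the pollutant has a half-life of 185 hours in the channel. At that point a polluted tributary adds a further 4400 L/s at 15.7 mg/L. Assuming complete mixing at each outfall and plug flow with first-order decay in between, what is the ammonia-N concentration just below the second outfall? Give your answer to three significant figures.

1.51 mg/L

Mixed concentration C = ΣQC/ΣQ = (57000·0.1300 + 3430·6.900) / 60430 = 31080/60430 = 0.5143 mg/L; combined flow 60430 L/s.
Half-life 185 h → k = ln 2 / 185 = 0.003747 h⁻¹ = 0.08992 d⁻¹.
Decay over the reach: 0.5143·exp(−kt) = 0.5143·0.9282 = 0.4773 mg/L.
At the second outfall, C = (60430·0.4773 + 4400·15.70) / (60430 + 4400) = 1.510 mg/L.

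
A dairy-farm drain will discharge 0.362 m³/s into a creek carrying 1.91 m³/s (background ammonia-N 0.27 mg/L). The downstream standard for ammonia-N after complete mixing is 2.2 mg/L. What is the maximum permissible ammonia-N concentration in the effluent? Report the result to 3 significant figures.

At the limit, (Qr·Cr + Qe·Cₑ)/(Qr + Qe) = 2.2:
Cₑ = (2.272·2.2 − 1.910·0.2700) / 0.3620 = 12.38 mg/L.

12.4 mg/L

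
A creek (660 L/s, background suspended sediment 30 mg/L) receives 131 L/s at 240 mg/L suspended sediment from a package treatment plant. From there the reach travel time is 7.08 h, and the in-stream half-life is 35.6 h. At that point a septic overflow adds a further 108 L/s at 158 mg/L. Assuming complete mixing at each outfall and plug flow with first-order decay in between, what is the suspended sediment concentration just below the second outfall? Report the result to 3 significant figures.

Mass balance: C = (660.0·30.00 + 131.0·240.0) / 791.0 = 51240/791.0 = 64.78 mg/L; combined flow 791.0 L/s.
Half-life 35.6 h → k = ln 2 / 35.6 = 0.01947 h⁻¹ = 0.4673 d⁻¹.
First-order decay: C = 64.78·exp(−k·t) = 64.78·0.8712 = 56.44 mg/L.
Second outfall: C = (791.0·56.44 + 108.0·158.0)/899.0 = 68.64 mg/L.

68.6 mg/L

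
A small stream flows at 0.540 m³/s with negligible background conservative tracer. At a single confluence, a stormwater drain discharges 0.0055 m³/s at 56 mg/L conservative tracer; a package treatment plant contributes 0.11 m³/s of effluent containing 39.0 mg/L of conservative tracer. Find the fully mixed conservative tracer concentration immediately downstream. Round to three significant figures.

7.01 mg/L

Mass balance: C = (0.5400·0 + 0.005500·56.00 + 0.1100·39.00) / 0.6555 = 4.598/0.6555 = 7.014 mg/L.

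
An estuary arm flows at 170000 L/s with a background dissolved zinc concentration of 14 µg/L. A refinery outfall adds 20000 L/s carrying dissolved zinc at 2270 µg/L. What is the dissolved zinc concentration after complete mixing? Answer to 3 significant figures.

251 µg/L

Mass balance: C = (170000·14.00 + 20000·2270) / 190000 = 47780000/190000 = 251.5 µg/L.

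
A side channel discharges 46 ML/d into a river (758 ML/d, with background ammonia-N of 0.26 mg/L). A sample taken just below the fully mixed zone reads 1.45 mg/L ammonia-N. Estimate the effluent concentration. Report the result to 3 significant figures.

21.1 mg/L

Mass balance: 758.0·0.2600 + 46.00·Cₑ = 804.0·1.450
→ Cₑ = (804.0·1.450 − 758.0·0.2600) / 46.00 = 21.06 mg/L.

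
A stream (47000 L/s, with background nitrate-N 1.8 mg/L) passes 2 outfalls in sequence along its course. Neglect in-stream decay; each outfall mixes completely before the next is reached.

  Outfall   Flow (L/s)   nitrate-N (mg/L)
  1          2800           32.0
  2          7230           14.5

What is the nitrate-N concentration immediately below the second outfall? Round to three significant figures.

After outfall 1: Q = 47000 + 2800 = 49800 L/s; C = (47000·1.800 + 2800·32.00)/49800 = 3.498 mg/L.
After outfall 2: Q = 49800 + 7230 = 57030 L/s; C = (49800·3.498 + 7230·14.50)/57030 = 4.893 mg/L.

4.89 mg/L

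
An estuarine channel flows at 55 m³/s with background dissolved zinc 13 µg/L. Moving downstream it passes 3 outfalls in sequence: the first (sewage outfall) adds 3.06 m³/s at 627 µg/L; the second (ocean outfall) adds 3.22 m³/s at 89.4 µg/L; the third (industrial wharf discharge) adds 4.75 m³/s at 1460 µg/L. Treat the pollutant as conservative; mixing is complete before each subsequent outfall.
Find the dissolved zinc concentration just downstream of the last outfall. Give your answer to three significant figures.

149 µg/L

After outfall 1: Q = 55.00 + 3.060 = 58.06 m³/s; C = (55.00·13.00 + 3.060·627.0)/58.06 = 45.36 µg/L.
After outfall 2: Q = 58.06 + 3.220 = 61.28 m³/s; C = (58.06·45.36 + 3.220·89.40)/61.28 = 47.67 µg/L.
After outfall 3: Q = 61.28 + 4.750 = 66.03 m³/s; C = (61.28·47.67 + 4.750·1460)/66.03 = 149.3 µg/L.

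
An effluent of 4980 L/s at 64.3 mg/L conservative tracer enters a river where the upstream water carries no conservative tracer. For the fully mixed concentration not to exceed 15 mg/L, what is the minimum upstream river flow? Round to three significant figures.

16400 L/s

Set C_mix = 15: (Q·0 + 4980·64.30) / (Q + 4980) = 15
→ Q = 4980·(64.30 − 15)/(15 − 0) = 16370 L/s.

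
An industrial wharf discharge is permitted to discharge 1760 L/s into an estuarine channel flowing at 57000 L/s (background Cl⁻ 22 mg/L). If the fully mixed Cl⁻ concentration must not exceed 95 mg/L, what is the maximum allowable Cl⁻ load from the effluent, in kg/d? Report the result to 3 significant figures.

Mass balance at the limit: 57000·22.00 + 1760·Cₑ = 58760·95 → Cₑ = 2459 mg/L.
1760 L/s = 1.760 m³/s. Load = 1.760 m³/s × 2459 g/m³ × 86 400 s/d = 374000 kg/d.

374000 kg/d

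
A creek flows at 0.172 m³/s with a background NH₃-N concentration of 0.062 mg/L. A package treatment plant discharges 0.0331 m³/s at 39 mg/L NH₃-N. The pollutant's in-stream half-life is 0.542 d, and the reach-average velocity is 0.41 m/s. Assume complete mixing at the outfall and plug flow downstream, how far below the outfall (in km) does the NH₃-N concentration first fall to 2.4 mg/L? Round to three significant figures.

26.9 km

Mass balance: C = (0.1720·0.06200 + 0.03310·39.00) / 0.2051 = 1.302/0.2051 = 6.346 mg/L.
Half-life 0.542 d → k = ln 2 / 0.542 = 1.279 d⁻¹.
Set 6.346·exp(−k·t) = 2.4 → t = ln(6.346/2.4)/k = 65690 s = 18.25 h.
Distance = v·t = 0.41·65690 = 26930 m = 26.93 km.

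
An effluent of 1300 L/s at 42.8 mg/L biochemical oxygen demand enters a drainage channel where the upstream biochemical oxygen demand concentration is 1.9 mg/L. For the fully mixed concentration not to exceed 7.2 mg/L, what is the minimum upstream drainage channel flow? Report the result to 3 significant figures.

8730 L/s

Set C_mix = 7.2: (Q·1.900 + 1300·42.80) / (Q + 1300) = 7.2
→ Q = 1300·(42.80 − 7.2)/(7.2 − 1.900) = 8732 L/s.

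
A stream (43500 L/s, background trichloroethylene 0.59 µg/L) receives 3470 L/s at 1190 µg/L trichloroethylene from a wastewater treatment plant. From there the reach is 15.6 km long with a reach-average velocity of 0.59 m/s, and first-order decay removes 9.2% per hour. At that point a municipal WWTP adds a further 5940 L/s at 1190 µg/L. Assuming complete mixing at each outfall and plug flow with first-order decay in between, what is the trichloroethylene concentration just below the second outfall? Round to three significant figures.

172 µg/L

Conservation of mass: C = (43500·0.5900 + 3470·1190) / 46970 = 4155000/46970 = 88.46 µg/L; combined flow 46970 L/s.
Travel time t = 15.6·1000 / 0.59 = 26440 s = 7.345 h.
9.2%/h lost → k = −ln(1 − 0.092) = 0.09651 h⁻¹.
After decay, C = 88.46 × e^(−kt) = 88.46 × 0.4922 = 43.54 µg/L.
Second outfall: C = (46970·43.54 + 5940·1190)/52910 = 172.2 µg/L.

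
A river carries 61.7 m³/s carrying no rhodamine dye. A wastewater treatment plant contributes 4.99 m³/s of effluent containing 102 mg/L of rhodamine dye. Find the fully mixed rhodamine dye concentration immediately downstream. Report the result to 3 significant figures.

7.63 mg/L

Flow-weighted average: C = (61.70·0 + 4.990·102.0) / 66.69 = 509.0/66.69 = 7.632 mg/L.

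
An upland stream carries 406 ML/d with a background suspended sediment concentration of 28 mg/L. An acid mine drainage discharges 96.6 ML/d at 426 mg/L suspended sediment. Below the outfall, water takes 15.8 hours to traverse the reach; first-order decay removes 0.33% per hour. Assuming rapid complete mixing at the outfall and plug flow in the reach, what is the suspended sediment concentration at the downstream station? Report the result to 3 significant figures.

99.2 mg/L

Mixed concentration C = ΣQC/ΣQ = (406.0·28.00 + 96.60·426.0) / 502.6 = 52520/502.6 = 104.5 mg/L.
0.33%/h lost → k = −ln(1 − 0.0033) = 0.003305 h⁻¹.
First-order decay: C = 104.5·exp(−k·t) = 104.5·0.9491 = 99.18 mg/L.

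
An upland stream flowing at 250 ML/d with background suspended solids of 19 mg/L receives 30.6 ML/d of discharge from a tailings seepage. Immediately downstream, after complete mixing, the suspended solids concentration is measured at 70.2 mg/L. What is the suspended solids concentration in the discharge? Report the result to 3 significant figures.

Mass balance: 250.0·19.00 + 30.60·Cₑ = 280.6·70.20
→ Cₑ = (280.6·70.20 − 250.0·19.00) / 30.60 = 488.5 mg/L.

489 mg/L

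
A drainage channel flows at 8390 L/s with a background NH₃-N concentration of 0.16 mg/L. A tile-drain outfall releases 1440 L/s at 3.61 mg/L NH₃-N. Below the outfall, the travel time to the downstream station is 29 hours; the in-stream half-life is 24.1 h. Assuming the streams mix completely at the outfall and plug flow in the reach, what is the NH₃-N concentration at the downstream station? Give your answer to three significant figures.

0.289 mg/L

Flow-weighted average: C = (8390·0.1600 + 1440·3.610) / 9830 = 6541/9830 = 0.6654 mg/L.
Half-life 24.1 h → k = ln 2 / 24.1 = 0.02876 h⁻¹ = 0.6903 d⁻¹.
After decay, C = 0.6654 × e^(−kt) = 0.6654 × 0.4343 = 0.2890 mg/L.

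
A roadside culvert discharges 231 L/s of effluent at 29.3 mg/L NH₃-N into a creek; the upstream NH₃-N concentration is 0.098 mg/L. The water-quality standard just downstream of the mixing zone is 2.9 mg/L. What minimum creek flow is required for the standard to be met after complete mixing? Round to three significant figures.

2180 L/s

Set C_mix = 2.9: (Q·0.09800 + 231.0·29.30) / (Q + 231.0) = 2.9
→ Q = 231.0·(29.30 − 2.9)/(2.9 − 0.09800) = 2176 L/s.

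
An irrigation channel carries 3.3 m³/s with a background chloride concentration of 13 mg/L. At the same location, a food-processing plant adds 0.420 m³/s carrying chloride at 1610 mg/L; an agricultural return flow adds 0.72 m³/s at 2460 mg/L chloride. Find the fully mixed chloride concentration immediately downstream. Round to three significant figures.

Mass balance: C = (3.300·13.00 + 0.4200·1610 + 0.7200·2460) / 4.440 = 2490/4.440 = 560.9 mg/L.

561 mg/L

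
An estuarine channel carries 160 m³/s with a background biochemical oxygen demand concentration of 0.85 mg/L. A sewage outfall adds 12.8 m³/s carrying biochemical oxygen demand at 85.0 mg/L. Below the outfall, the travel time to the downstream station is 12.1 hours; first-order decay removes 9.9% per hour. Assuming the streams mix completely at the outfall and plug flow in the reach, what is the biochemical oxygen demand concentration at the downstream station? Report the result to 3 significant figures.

2.01 mg/L

Mass balance: C = (160.0·0.8500 + 12.80·85.00) / 172.8 = 1224/172.8 = 7.083 mg/L.
9.9%/h lost → k = −ln(1 − 0.099) = 0.1043 h⁻¹.
Decay over the reach: 7.083·exp(−kt) = 7.083·0.2833 = 2.006 mg/L.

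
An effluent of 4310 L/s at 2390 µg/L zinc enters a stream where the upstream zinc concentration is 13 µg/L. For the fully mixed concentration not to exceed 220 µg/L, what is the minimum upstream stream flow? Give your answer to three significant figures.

Set C_mix = 220: (Q·13.00 + 4310·2390) / (Q + 4310) = 220
→ Q = 4310·(2390 − 220)/(220 − 13.00) = 45180 L/s.

45200 L/s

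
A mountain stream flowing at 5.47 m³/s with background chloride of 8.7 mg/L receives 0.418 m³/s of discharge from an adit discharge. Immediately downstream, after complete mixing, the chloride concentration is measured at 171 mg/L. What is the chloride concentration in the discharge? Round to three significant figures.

Mass balance: 5.470·8.700 + 0.4180·Cₑ = 5.888·171.0
→ Cₑ = (5.888·171.0 − 5.470·8.700) / 0.4180 = 2295 mg/L.

2290 mg/L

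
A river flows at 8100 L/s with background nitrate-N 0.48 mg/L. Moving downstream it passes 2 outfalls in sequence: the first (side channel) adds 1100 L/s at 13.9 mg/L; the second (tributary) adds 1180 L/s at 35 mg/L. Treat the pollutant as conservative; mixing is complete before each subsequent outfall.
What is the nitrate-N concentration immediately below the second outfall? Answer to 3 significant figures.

5.83 mg/L

After outfall 1: Q = 8100 + 1100 = 9200 L/s; C = (8100·0.4800 + 1100·13.90)/9200 = 2.085 mg/L.
After outfall 2: Q = 9200 + 1180 = 10380 L/s; C = (9200·2.085 + 1180·35.00)/10380 = 5.826 mg/L.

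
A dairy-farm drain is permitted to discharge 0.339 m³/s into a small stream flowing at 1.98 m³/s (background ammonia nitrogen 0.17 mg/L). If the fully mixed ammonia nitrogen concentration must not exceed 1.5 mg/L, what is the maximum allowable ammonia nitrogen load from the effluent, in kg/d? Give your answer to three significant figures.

Mass balance at the limit: 1.980·0.1700 + 0.3390·Cₑ = 2.319·1.5 → Cₑ = 9.268 mg/L.
Load = 0.3390 m³/s × 9.268 g/m³ × 86 400 s/d = 271.5 kg/d.

271 kg/d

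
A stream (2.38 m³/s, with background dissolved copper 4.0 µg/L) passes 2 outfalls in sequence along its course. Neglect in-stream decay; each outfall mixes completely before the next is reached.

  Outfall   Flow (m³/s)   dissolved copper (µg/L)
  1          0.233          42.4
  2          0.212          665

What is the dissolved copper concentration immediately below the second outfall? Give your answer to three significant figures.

After outfall 1: Q = 2.380 + 0.2330 = 2.613 m³/s; C = (2.380·4.000 + 0.2330·42.40)/2.613 = 7.424 µg/L.
After outfall 2: Q = 2.613 + 0.2120 = 2.825 m³/s; C = (2.613·7.424 + 0.2120·665.0)/2.825 = 56.77 µg/L.

56.8 µg/L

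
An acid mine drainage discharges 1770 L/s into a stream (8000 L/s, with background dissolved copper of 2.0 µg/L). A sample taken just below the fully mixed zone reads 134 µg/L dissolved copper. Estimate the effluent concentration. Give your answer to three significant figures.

731 µg/L

Mass balance: 8000·2.000 + 1770·Cₑ = 9770·134.0
→ Cₑ = (9770·134.0 − 8000·2.000) / 1770 = 730.6 µg/L.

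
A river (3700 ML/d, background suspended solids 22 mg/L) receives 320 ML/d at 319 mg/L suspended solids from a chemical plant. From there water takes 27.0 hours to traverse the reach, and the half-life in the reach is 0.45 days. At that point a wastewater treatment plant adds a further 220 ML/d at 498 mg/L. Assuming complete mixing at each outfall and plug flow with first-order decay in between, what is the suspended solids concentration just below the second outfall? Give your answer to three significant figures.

Mixed concentration C = ΣQC/ΣQ = (3700·22.00 + 320.0·319.0) / 4020 = 183500/4020 = 45.64 mg/L; combined flow 4020 ML/d.
Half-life 0.45 d → k = ln 2 / 0.45 = 1.540 d⁻¹.
Applying C = C₀e^(−kt): 45.64 × 0.1768 = 8.068 mg/L.
At the second outfall, C = (4020·8.068 + 220.0·498.0) / (4020 + 220.0) = 33.49 mg/L.

33.5 mg/L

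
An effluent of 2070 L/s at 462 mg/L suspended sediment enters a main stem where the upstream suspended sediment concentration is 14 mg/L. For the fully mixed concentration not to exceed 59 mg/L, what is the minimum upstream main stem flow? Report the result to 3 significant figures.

Set C_mix = 59: (Q·14.00 + 2070·462.0) / (Q + 2070) = 59
→ Q = 2070·(462.0 − 59)/(59 − 14.00) = 18540 L/s.

18500 L/s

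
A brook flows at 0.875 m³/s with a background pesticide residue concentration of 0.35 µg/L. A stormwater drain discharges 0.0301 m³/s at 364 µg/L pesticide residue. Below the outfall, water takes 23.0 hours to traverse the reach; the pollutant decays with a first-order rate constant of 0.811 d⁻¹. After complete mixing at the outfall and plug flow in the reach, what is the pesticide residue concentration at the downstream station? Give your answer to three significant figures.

5.72 µg/L

Mixed concentration C = ΣQC/ΣQ = (0.8750·0.3500 + 0.03010·364.0) / 0.9051 = 11.26/0.9051 = 12.44 µg/L.
After decay, C = 12.44 × e^(−kt) = 12.44 × 0.4597 = 5.720 µg/L.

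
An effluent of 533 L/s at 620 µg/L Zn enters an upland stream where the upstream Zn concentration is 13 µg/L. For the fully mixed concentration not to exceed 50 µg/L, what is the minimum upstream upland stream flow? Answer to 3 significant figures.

Set C_mix = 50: (Q·13.00 + 533.0·620.0) / (Q + 533.0) = 50
→ Q = 533.0·(620.0 − 50)/(50 − 13.00) = 8211 L/s.

8210 L/s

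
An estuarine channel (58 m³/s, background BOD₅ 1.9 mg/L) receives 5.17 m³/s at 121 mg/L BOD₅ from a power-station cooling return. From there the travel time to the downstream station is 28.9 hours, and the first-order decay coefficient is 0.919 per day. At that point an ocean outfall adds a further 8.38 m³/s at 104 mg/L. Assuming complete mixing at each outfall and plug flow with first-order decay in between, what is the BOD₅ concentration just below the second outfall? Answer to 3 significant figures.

After mixing, C = (58.00·1.900 + 5.170·121.0) / 63.17 = 735.8/63.17 = 11.65 mg/L; combined flow 63.17 m³/s.
First-order decay: C = 11.65·exp(−k·t) = 11.65·0.3307 = 3.851 mg/L.
Second outfall: C = (63.17·3.851 + 8.380·104.0)/71.55 = 15.58 mg/L.

15.6 mg/L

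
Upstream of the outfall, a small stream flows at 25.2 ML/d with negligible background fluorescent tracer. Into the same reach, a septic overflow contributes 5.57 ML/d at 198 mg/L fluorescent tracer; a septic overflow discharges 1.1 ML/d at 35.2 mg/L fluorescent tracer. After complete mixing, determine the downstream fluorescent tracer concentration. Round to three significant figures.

35.8 mg/L

Mixed concentration C = ΣQC/ΣQ = (25.20·0 + 5.570·198.0 + 1.100·35.20) / 31.87 = 1142/31.87 = 35.82 mg/L.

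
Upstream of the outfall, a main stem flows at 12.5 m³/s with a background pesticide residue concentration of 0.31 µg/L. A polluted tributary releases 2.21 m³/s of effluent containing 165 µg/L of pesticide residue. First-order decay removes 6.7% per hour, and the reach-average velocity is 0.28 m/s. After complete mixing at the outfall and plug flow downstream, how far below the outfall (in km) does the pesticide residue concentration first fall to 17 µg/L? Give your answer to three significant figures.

Flow-weighted average: C = (12.50·0.3100 + 2.210·165.0) / 14.71 = 368.5/14.71 = 25.05 µg/L.
6.7%/h lost → k = −ln(1 − 0.067) = 0.06935 h⁻¹.
Set 25.05·exp(−k·t) = 17 → t = ln(25.05/17)/k = 20130 s = 5.591 h.
Distance = v·t = 0.28·20130 = 5636 m = 5.636 km.

5.64 km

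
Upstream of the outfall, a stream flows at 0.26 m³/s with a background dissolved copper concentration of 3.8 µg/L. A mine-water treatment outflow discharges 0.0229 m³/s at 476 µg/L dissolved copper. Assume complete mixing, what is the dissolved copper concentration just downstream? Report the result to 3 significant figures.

After mixing, C = (0.2600·3.800 + 0.02290·476.0) / 0.2829 = 11.89/0.2829 = 42.02 µg/L.

42.0 µg/L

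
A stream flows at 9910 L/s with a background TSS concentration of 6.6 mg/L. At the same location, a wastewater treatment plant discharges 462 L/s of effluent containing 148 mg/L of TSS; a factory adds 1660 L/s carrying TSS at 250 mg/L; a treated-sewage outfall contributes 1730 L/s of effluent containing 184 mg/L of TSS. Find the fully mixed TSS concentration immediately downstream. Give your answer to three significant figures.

After mixing, C = (9910·6.600 + 462.0·148.0 + 1660·250.0 + 1730·184.0) / 13760 = 867100/13760 = 63.01 mg/L.

63.0 mg/L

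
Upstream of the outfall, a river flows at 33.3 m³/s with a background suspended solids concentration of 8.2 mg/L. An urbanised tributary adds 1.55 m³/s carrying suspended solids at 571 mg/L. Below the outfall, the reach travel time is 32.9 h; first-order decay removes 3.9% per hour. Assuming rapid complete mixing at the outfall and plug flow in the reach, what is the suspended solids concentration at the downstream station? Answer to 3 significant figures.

Conservation of mass: C = (33.30·8.200 + 1.550·571.0) / 34.85 = 1158/34.85 = 33.23 mg/L.
3.9%/h lost → k = −ln(1 − 0.039) = 0.03978 h⁻¹.
After decay, C = 33.23 × e^(−kt) = 33.23 × 0.2701 = 8.977 mg/L.

8.98 mg/L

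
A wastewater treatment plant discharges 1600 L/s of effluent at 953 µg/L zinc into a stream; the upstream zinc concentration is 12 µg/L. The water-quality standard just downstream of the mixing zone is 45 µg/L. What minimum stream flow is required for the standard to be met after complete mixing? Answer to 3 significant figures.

44000 L/s

Set C_mix = 45: (Q·12.00 + 1600·953.0) / (Q + 1600) = 45
→ Q = 1600·(953.0 − 45)/(45 − 12.00) = 44020 L/s.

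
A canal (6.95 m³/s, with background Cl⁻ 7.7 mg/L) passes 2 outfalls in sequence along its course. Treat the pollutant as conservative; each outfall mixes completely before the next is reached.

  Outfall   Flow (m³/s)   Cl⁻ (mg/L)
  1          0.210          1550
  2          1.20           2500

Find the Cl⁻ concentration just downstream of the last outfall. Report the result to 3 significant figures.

After outfall 1: Q = 6.950 + 0.2100 = 7.160 m³/s; C = (6.950·7.700 + 0.2100·1550)/7.160 = 52.94 mg/L.
After outfall 2: Q = 7.160 + 1.200 = 8.360 m³/s; C = (7.160·52.94 + 1.200·2500)/8.360 = 404.2 mg/L.

404 mg/L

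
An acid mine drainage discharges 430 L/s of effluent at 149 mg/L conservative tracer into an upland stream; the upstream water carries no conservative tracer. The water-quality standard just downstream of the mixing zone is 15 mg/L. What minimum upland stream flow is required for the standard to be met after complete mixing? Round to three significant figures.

3840 L/s

Set C_mix = 15: (Q·0 + 430.0·149.0) / (Q + 430.0) = 15
→ Q = 430.0·(149.0 − 15)/(15 − 0) = 3841 L/s.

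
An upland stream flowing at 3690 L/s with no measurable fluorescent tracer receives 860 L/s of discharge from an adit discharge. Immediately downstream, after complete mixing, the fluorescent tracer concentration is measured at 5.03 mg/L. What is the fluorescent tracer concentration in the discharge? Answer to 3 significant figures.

26.6 mg/L

Mass balance: 3690·0 + 860.0·Cₑ = 4550·5.030
→ Cₑ = (4550·5.030 − 3690·0) / 860.0 = 26.61 mg/L.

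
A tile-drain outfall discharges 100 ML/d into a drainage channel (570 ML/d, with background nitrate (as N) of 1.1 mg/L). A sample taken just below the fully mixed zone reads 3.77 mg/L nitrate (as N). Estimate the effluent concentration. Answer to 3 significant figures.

19.0 mg/L

Mass balance: 570.0·1.100 + 100.0·Cₑ = 670.0·3.770
→ Cₑ = (670.0·3.770 − 570.0·1.100) / 100.0 = 18.99 mg/L.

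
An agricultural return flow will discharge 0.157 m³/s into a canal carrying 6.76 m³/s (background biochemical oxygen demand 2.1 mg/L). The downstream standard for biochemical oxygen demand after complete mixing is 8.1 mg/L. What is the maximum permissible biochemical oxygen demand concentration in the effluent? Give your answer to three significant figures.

266 mg/L

At the limit, (Qr·Cr + Qe·Cₑ)/(Qr + Qe) = 8.1:
Cₑ = (6.917·8.1 − 6.760·2.100) / 0.1570 = 266.4 mg/L.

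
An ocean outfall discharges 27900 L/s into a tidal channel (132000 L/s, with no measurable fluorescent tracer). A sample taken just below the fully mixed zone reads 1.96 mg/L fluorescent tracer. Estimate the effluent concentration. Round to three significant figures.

Mass balance: 132000·0 + 27900·Cₑ = 159900·1.960
→ Cₑ = (159900·1.960 − 132000·0) / 27900 = 11.23 mg/L.

11.2 mg/L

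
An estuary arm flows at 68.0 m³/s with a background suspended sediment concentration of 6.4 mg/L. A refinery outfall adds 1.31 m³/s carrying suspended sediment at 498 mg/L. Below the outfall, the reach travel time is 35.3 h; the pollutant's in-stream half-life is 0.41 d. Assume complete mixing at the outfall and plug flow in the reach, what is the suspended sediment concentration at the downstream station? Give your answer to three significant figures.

Flow-weighted average: C = (68.00·6.400 + 1.310·498.0) / 69.31 = 1088/69.31 = 15.69 mg/L.
Half-life 0.41 d → k = ln 2 / 0.41 = 1.691 d⁻¹.
After decay, C = 15.69 × e^(−kt) = 15.69 × 0.08319 = 1.305 mg/L.

1.31 mg/L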